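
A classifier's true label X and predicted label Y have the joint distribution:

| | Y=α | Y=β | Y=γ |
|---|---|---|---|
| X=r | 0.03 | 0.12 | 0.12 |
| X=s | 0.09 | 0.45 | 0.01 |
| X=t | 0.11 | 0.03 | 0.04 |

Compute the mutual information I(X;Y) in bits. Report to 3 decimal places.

0.323 bits

Marginals: p(X) = (0.2700, 0.5500, 0.1800), p(Y) = (0.2300, 0.6000, 0.1700).
I(X;Y) = H(X) + H(Y) − H(X,Y).
H(X) = 1.4297, H(Y) = 1.3644, H(X,Y) = 2.4712.
I(X;Y) = 1.4297 + 1.3644 − 2.4712 = 0.323 bits.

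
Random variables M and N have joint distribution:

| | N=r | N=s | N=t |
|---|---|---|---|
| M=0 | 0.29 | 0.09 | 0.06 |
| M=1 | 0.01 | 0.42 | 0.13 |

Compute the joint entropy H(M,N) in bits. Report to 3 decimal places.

H(M,N) = −Σ p(x,y)·log₂ p(x,y) over all 6 cells.
  cell (0,r): −0.29·log₂0.29 = 0.5179
  cell (0,s): −0.09·log₂0.09 = 0.3127
  cell (0,t): −0.06·log₂0.06 = 0.2435
  cell (1,r): −0.01·log₂0.01 = 0.0664
  cell (1,s): −0.42·log₂0.42 = 0.5256
  cell (1,t): −0.13·log₂0.13 = 0.3826
Sum = 2.049 bits.

2.049 bits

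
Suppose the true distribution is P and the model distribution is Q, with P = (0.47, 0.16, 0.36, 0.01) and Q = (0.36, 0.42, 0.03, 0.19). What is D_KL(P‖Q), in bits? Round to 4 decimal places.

1.2061 bits

D(P‖Q) = Σ p·log₂(p/q).
  0.47·log₂(0.47/0.36) = 0.18079
  0.16·log₂(0.16/0.42) = -0.22277
  0.36·log₂(0.36/0.03) = 1.29059
  0.01·log₂(0.01/0.19) = -0.04248
D(P‖Q) = 1.2061 bits.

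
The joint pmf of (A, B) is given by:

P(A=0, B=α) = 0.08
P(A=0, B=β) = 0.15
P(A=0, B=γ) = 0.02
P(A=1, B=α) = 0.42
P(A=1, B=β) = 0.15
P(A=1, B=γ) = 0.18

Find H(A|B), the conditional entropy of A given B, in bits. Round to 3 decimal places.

Marginals: p(A) = (0.2500, 0.7500), p(B) = (0.5000, 0.3000, 0.2000).
H(A|B) = Σ p(B) · H(A|B=·).
  B=α: p=0.5000, H(A|B=α) = 0.6343
  B=β: p=0.3000, H(A|B=β) = 1.0000
  B=γ: p=0.2000, H(A|B=γ) = 0.4690
Weighted sum = 0.711 bits.

0.711 bits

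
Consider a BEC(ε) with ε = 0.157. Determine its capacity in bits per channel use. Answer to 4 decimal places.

Binary erasure channel: capacity C = 1 − ε.
C = 1 − 0.157 = 0.8430 bits per channel use.

0.8430 bits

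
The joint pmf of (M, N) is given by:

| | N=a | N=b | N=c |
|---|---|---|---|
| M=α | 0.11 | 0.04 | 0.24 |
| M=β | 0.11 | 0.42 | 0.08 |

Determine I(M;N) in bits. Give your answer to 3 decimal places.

Marginals: p(M) = (0.3900, 0.6100), p(N) = (0.2200, 0.4600, 0.3200).
I(M;N) = H(M) + H(N) − H(M,N).
H(M) = 0.9648, H(N) = 1.5219, H(M,N) = 2.1976.
I(M;N) = 0.9648 + 1.5219 − 2.1976 = 0.289 bits.

0.289 bits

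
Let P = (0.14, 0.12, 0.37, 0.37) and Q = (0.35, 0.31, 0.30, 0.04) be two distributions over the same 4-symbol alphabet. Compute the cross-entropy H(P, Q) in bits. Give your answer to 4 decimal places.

2.7757 bits

H(P,Q) = −Σ p·log₂ q.
  −0.14·log₂(0.35) = 0.21204
  −0.12·log₂(0.31) = 0.20276
  −0.37·log₂(0.30) = 0.64268
  −0.37·log₂(0.04) = 1.71823
H(P,Q) = 2.7757 bits.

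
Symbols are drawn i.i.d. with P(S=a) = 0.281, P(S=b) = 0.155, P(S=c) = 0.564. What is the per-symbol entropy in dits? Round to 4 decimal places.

0.4207 dits

H(S) = −Σ p·log₁₀ p.
  −(0.281)·log₁₀(0.281) = 0.15491
  −(0.155)·log₁₀(0.155) = 0.12550
  −(0.564)·log₁₀(0.564) = 0.14028
Sum: 0.15491 + 0.12550 + 0.14028 = 0.4207 dits.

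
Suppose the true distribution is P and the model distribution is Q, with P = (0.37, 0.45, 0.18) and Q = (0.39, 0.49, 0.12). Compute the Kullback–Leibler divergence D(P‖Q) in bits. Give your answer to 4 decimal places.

0.0219 bits

D(P‖Q) = Σ p·log₂(p/q).
  0.37·log₂(0.37/0.39) = -0.02810
  0.45·log₂(0.45/0.49) = -0.05529
  0.18·log₂(0.18/0.12) = 0.10529
D(P‖Q) = 0.0219 bits.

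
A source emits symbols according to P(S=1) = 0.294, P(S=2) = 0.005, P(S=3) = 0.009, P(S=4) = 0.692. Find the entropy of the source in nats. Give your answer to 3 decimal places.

0.684 nats

H(S) = −Σ p·ln p.
  −(0.294)·ln(0.294) = 0.3599
  −(0.005)·ln(0.005) = 0.0265
  −(0.009)·ln(0.009) = 0.0424
  −(0.692)·ln(0.692) = 0.2548
Sum: 0.3599 + 0.0265 + 0.0424 + 0.2548 = 0.684 nats.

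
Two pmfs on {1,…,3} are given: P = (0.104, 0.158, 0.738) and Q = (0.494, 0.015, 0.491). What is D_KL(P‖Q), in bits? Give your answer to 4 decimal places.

D(P‖Q) = Σ p·log₂(p/q).
  0.104·log₂(0.104/0.494) = -0.23378
  0.158·log₂(0.158/0.015) = 0.53671
  0.738·log₂(0.738/0.491) = 0.43387
D(P‖Q) = 0.7368 bits.

0.7368 bits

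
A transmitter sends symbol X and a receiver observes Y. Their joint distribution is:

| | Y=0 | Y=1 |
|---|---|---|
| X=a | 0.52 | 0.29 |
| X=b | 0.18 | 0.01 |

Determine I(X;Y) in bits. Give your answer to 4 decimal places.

0.0625 bits

Marginals: p(X) = (0.8100, 0.1900), p(Y) = (0.7000, 0.3000).
I(X;Y) = Σ p(x,y)·log₂[p(x,y)/(p(x)p(y))].
  (a,0): 0.52·log₂(0.9171) = -0.06492
  (a,1): 0.29·log₂(1.1934) = 0.07398
  (b,0): 0.18·log₂(1.3534) = 0.07858
  (b,1): 0.01·log₂(0.1754) = -0.02511
Sum = 0.0625 bits.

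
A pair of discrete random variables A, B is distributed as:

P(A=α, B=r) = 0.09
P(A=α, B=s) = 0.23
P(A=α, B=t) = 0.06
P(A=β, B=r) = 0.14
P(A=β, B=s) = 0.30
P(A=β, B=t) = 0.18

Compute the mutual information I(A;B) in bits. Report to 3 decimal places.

Marginals: p(A) = (0.3800, 0.6200), p(B) = (0.2300, 0.5300, 0.2400).
I(A;B) = Σ p(x,y)·log₂[p(x,y)/(p(x)p(y))].
  (α,r): 0.09·log₂(1.0297) = 0.0038
  (α,s): 0.23·log₂(1.1420) = 0.0441
  (α,t): 0.06·log₂(0.6579) = -0.0362
  (β,r): 0.14·log₂(0.9818) = -0.0037
  (β,s): 0.30·log₂(0.9130) = -0.0394
  (β,t): 0.18·log₂(1.2097) = 0.0494
Sum = 0.018 bits.

0.018 bits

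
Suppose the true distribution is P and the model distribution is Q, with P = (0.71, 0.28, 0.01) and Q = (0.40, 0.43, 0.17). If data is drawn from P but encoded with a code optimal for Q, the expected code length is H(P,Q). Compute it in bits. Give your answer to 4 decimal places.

H(P,Q) = −Σ p·log₂ q.
  −0.71·log₂(0.40) = 0.93857
  −0.28·log₂(0.43) = 0.34093
  −0.01·log₂(0.17) = 0.02556
H(P,Q) = 1.3051 bits.

1.3051 bits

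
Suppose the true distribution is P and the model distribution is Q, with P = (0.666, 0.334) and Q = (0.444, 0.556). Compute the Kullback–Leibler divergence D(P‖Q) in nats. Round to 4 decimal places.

0.0998 nats

D(P‖Q) = Σ p·ln(p/q).
  0.666·ln(0.666/0.444) = 0.27004
  0.334·ln(0.334/0.556) = -0.17022
D(P‖Q) = 0.0998 nats.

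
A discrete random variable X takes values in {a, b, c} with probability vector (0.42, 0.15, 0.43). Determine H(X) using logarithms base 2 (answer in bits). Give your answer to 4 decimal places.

H(X) = −Σ p·log₂ p.
  −(0.42)·log₂(0.42) = 0.52565
  −(0.15)·log₂(0.15) = 0.41054
  −(0.43)·log₂(0.43) = 0.52356
Sum: 0.52565 + 0.41054 + 0.52356 = 1.4598 bits.

1.4598 bits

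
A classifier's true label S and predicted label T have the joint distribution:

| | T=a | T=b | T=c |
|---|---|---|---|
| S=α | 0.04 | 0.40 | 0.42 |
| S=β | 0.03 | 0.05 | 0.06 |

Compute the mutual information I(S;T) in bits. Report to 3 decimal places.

0.028 bits

Marginals: p(S) = (0.8600, 0.1400), p(T) = (0.0700, 0.4500, 0.4800).
I(S;T) = Σ p(x,y)·log₂[p(x,y)/(p(x)p(y))].
  (α,a): 0.04·log₂(0.6645) = -0.0236
  (α,b): 0.40·log₂(1.0336) = 0.0191
  (α,c): 0.42·log₂(1.0174) = 0.0105
  (β,a): 0.03·log₂(3.0612) = 0.0484
  (β,b): 0.05·log₂(0.7937) = -0.0167
  (β,c): 0.06·log₂(0.8929) = -0.0098
Sum = 0.028 bits.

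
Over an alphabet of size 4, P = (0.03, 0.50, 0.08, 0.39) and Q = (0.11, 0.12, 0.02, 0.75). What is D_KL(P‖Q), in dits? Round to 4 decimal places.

D(P‖Q) = Σ p·log₁₀(p/q).
  0.03·log₁₀(0.03/0.11) = -0.01693
  0.50·log₁₀(0.50/0.12) = 0.30989
  0.08·log₁₀(0.08/0.02) = 0.04816
  0.39·log₁₀(0.39/0.75) = -0.11076
D(P‖Q) = 0.2304 dits.

0.2304 dits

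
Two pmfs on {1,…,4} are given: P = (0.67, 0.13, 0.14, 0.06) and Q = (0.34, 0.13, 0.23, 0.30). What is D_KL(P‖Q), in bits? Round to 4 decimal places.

0.4161 bits

D(P‖Q) = Σ p·log₂(p/q).
  0.67·log₂(0.67/0.34) = 0.65568
  0.13·log₂(0.13/0.13) = 0.00000
  0.14·log₂(0.14/0.23) = -0.10027
  0.06·log₂(0.06/0.30) = -0.13932
D(P‖Q) = 0.4161 bits.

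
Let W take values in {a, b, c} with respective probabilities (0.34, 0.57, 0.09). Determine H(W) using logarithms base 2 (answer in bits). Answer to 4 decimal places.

1.3041 bits

H(W) = −Σ p·log₂ p.
  −(0.34)·log₂(0.34) = 0.52917
  −(0.57)·log₂(0.57) = 0.46225
  −(0.09)·log₂(0.09) = 0.31265
Sum: 0.52917 + 0.46225 + 0.31265 = 1.3041 bits.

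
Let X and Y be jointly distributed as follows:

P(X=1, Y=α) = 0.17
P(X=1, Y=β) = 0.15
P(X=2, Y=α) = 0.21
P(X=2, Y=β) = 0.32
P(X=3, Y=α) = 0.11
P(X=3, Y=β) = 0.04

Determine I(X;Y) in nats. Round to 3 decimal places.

0.029 nats

Marginals: p(X) = (0.3200, 0.5300, 0.1500), p(Y) = (0.4900, 0.5100).
I(X;Y) = Σ p(x,y)·ln[p(x,y)/(p(x)p(y))].
  (1,α): 0.17·ln(1.0842) = 0.0137
  (1,β): 0.15·ln(0.9191) = -0.0127
  (2,α): 0.21·ln(0.8086) = -0.0446
  (2,β): 0.32·ln(1.1839) = 0.0540
  (3,α): 0.11·ln(1.4966) = 0.0444
  (3,β): 0.04·ln(0.5229) = -0.0259
Sum = 0.029 nats.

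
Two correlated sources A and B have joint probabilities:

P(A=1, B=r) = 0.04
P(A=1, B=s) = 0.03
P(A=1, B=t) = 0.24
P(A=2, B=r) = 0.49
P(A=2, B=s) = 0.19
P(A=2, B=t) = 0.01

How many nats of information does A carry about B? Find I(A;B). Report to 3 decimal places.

0.348 nats

Marginals: p(A) = (0.3100, 0.6900), p(B) = (0.5300, 0.2200, 0.2500).
I(A;B) = Σ p(x,y)·ln[p(x,y)/(p(x)p(y))].
  (1,r): 0.04·ln(0.2435) = -0.0565
  (1,s): 0.03·ln(0.4399) = -0.0246
  (1,t): 0.24·ln(3.0968) = 0.2713
  (2,r): 0.49·ln(1.3399) = 0.1434
  (2,s): 0.19·ln(1.2516) = 0.0426
  (2,t): 0.01·ln(0.0580) = -0.0285
Sum = 0.348 nats.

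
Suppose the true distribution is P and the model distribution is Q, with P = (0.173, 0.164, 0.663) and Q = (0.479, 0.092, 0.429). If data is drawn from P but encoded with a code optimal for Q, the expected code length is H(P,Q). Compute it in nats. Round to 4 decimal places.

1.0797 nats

H(P,Q) = −Σ p·ln q.
  −0.173·ln(0.479) = 0.12734
  −0.164·ln(0.092) = 0.39130
  −0.663·ln(0.429) = 0.56110
H(P,Q) = 1.0797 nats.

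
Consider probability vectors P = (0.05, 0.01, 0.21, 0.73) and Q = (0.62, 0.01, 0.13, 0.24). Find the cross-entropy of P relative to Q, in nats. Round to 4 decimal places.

H(P,Q) = −Σ p·ln q.
  −0.05·ln(0.62) = 0.02390
  −0.01·ln(0.01) = 0.04605
  −0.21·ln(0.13) = 0.42845
  −0.73·ln(0.24) = 1.04179
H(P,Q) = 1.5402 nats.

1.5402 nats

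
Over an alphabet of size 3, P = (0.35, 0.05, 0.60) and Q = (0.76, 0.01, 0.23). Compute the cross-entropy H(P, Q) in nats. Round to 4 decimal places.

1.2081 nats

H(P,Q) = −Σ p·ln q.
  −0.35·ln(0.76) = 0.09605
  −0.05·ln(0.01) = 0.23026
  −0.60·ln(0.23) = 0.88181
H(P,Q) = 1.2081 nats.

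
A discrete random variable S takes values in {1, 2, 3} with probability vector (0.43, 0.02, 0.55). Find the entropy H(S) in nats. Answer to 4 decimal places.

0.7700 nats

H(S) = −Σ p·ln p.
  −(0.43)·ln(0.43) = 0.36291
  −(0.02)·ln(0.02) = 0.07824
  −(0.55)·ln(0.55) = 0.32881
Sum: 0.36291 + 0.07824 + 0.32881 = 0.7700 nats.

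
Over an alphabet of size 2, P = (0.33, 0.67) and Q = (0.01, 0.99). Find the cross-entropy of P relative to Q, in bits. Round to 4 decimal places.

2.2022 bits

H(P,Q) = −Σ p·log₂ q.
  −0.33·log₂(0.01) = 2.19247
  −0.67·log₂(0.99) = 0.00971
H(P,Q) = 2.2022 bits.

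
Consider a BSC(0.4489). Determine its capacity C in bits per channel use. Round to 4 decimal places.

0.0075 bits

Binary symmetric channel: C = 1 − h₂(ε) where h₂ is the binary entropy function.
h₂(0.4489) = −0.4489·log₂0.4489 − 0.5511·log₂0.5511 = 0.9925.
C = 1 − 0.9925 = 0.0075 bits per channel use.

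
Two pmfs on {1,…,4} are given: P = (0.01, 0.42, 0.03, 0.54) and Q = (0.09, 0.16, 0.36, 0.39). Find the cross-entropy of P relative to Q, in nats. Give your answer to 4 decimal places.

H(P,Q) = −Σ p·ln q.
  −0.01·ln(0.09) = 0.02408
  −0.42·ln(0.16) = 0.76968
  −0.03·ln(0.36) = 0.03065
  −0.54·ln(0.39) = 0.50847
H(P,Q) = 1.3329 nats.

1.3329 nats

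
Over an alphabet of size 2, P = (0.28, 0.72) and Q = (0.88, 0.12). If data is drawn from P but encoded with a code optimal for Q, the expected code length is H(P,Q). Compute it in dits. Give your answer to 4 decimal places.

H(P,Q) = −Σ p·log₁₀ q.
  −0.28·log₁₀(0.88) = 0.01554
  −0.72·log₁₀(0.12) = 0.66299
H(P,Q) = 0.6785 dits.

0.6785 dits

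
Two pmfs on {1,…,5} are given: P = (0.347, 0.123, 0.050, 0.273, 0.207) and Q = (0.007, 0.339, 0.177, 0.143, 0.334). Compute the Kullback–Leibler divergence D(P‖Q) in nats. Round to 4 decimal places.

D(P‖Q) = Σ p·ln(p/q).
  0.347·ln(0.347/0.007) = 1.35448
  0.123·ln(0.123/0.339) = -0.12470
  0.050·ln(0.050/0.177) = -0.06321
  0.273·ln(0.273/0.143) = 0.17653
  0.207·ln(0.207/0.334) = -0.09903
D(P‖Q) = 1.2441 nats.

1.2441 nats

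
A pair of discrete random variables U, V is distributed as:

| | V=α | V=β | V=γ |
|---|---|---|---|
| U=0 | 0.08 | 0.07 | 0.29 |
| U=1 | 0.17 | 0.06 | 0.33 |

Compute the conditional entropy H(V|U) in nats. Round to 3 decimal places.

0.897 nats

Chain rule: H(V|U) = H(U,V) − H(U).
Marginals: p(U) = (0.4400, 0.5600), p(V) = (0.2500, 0.1300, 0.6200).
H(U,V) = 1.5831 nats; H(U) = 0.6859 nats.
H(V|U) = 1.5831 − 0.6859 = 0.897 nats.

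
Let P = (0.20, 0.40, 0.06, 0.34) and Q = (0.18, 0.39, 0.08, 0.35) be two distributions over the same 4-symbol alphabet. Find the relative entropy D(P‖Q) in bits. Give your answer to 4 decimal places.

0.0059 bits

D(P‖Q) = Σ p·log₂(p/q).
  0.20·log₂(0.20/0.18) = 0.03040
  0.40·log₂(0.40/0.39) = 0.01461
  0.06·log₂(0.06/0.08) = -0.02490
  0.34·log₂(0.34/0.35) = -0.01422
D(P‖Q) = 0.0059 bits.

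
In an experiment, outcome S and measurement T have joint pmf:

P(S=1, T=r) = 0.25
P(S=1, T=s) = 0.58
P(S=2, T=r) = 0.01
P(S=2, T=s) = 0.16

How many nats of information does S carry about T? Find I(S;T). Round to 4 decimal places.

Marginals: p(S) = (0.8300, 0.1700), p(T) = (0.2600, 0.7400).
I(S;T) = H(S) + H(T) − H(S,T).
H(S) = 0.4559, H(T) = 0.5731, H(S,T) = 1.0018.
I(S;T) = 0.4559 + 0.5731 − 1.0018 = 0.0272 nats.

0.0272 nats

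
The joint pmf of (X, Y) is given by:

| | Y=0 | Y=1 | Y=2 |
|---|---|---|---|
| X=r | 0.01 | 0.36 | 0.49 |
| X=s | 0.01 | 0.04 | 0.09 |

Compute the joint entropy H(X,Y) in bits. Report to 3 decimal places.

1.666 bits

H(X,Y) = −Σ p(x,y)·log₂ p(x,y) over all 6 cells.
  cell (r,0): −0.01·log₂0.01 = 0.0664
  cell (r,1): −0.36·log₂0.36 = 0.5306
  cell (r,2): −0.49·log₂0.49 = 0.5043
  cell (s,0): −0.01·log₂0.01 = 0.0664
  cell (s,1): −0.04·log₂0.04 = 0.1858
  cell (s,2): −0.09·log₂0.09 = 0.3127
Sum = 1.666 bits.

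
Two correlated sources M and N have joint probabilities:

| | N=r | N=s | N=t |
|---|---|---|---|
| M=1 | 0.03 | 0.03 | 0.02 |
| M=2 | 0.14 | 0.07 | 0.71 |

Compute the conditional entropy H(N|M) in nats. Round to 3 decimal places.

0.714 nats

Marginals: p(M) = (0.0800, 0.9200), p(N) = (0.1700, 0.1000, 0.7300).
H(N|M) = Σ p(M) · H(N|M=·).
  M=1: p=0.0800, H(N|M=1) = 1.0822
  M=2: p=0.9200, H(N|M=2) = 0.6825
Weighted sum = 0.714 nats.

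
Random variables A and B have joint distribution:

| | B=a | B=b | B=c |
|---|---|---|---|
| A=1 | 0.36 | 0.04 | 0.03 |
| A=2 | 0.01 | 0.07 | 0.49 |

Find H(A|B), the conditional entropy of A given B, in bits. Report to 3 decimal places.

Marginals: p(A) = (0.4300, 0.5700), p(B) = (0.3700, 0.1100, 0.5200).
H(A|B) = Σ p(B) · H(A|B=·).
  B=a: p=0.3700, H(A|B=a) = 0.1793
  B=b: p=0.1100, H(A|B=b) = 0.9457
  B=c: p=0.5200, H(A|B=c) = 0.3182
Weighted sum = 0.336 bits.

0.336 bits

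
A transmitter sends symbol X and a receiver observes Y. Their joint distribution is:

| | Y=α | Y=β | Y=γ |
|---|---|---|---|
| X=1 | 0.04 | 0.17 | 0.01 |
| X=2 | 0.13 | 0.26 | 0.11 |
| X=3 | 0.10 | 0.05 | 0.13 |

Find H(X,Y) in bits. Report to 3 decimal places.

2.856 bits

H(X,Y) = −Σ p(x,y)·log₂ p(x,y) over all 9 cells.
  cell (1,α): −0.04·log₂0.04 = 0.1858
  cell (1,β): −0.17·log₂0.17 = 0.4346
  cell (1,γ): −0.01·log₂0.01 = 0.0664
  cell (2,α): −0.13·log₂0.13 = 0.3826
  cell (2,β): −0.26·log₂0.26 = 0.5053
  cell (2,γ): −0.11·log₂0.11 = 0.3503
  cell (3,α): −0.10·log₂0.10 = 0.3322
  cell (3,β): −0.05·log₂0.05 = 0.2161
  cell (3,γ): −0.13·log₂0.13 = 0.3826
Sum = 2.856 bits.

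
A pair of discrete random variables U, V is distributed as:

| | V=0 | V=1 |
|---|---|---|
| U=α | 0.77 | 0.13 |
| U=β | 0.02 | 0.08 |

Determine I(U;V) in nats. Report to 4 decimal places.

Marginals: p(U) = (0.9000, 0.1000), p(V) = (0.7900, 0.2100).
I(U;V) = Σ p(x,y)·ln[p(x,y)/(p(x)p(y))].
  (α,0): 0.77·ln(1.0830) = 0.06138
  (α,1): 0.13·ln(0.6878) = -0.04865
  (β,0): 0.02·ln(0.2532) = -0.02747
  (β,1): 0.08·ln(3.8095) = 0.10700
Sum = 0.0923 nats.

0.0923 nats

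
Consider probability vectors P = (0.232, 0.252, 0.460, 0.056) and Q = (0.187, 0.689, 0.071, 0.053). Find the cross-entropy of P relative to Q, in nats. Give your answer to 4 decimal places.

1.8641 nats

H(P,Q) = −Σ p·ln q.
  −0.232·ln(0.187) = 0.38898
  −0.252·ln(0.689) = 0.09387
  −0.460·ln(0.071) = 1.21673
  −0.056·ln(0.053) = 0.16450
H(P,Q) = 1.8641 nats.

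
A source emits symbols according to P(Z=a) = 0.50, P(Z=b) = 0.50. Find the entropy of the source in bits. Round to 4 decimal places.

1.0000 bits

H(Z) = −Σ p·log₂ p.
  −(0.50)·log₂(0.50) = 0.50000
  −(0.50)·log₂(0.50) = 0.50000
Sum: 0.50000 + 0.50000 = 1.0000 bits.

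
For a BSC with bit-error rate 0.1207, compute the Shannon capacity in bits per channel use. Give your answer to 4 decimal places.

0.4686 bits

Binary symmetric channel: C = 1 − h₂(ε) where h₂ is the binary entropy function.
h₂(0.1207) = −0.1207·log₂0.1207 − 0.8793·log₂0.8793 = 0.5314.
C = 1 − 0.5314 = 0.4686 bits per channel use.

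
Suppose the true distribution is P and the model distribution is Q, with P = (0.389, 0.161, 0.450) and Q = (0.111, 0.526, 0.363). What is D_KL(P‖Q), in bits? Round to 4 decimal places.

D(P‖Q) = Σ p·log₂(p/q).
  0.389·log₂(0.389/0.111) = 0.70378
  0.161·log₂(0.161/0.526) = -0.27499
  0.450·log₂(0.450/0.363) = 0.13948
D(P‖Q) = 0.5683 bits.

0.5683 bits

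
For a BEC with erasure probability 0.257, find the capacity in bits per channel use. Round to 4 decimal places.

Binary erasure channel: capacity C = 1 − ε.
C = 1 − 0.257 = 0.7430 bits per channel use.

0.7430 bits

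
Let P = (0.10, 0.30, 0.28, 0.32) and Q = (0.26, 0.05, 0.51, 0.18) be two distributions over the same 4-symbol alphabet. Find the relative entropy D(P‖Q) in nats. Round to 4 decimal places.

0.4582 nats

D(P‖Q) = Σ p·ln(p/q).
  0.10·ln(0.10/0.26) = -0.09555
  0.30·ln(0.30/0.05) = 0.53753
  0.28·ln(0.28/0.51) = -0.16789
  0.32·ln(0.32/0.18) = 0.18412
D(P‖Q) = 0.4582 nats.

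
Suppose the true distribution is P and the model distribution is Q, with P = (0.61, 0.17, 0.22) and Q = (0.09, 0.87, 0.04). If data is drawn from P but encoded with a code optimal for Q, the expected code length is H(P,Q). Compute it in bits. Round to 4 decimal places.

3.1749 bits

H(P,Q) = −Σ p·log₂ q.
  −0.61·log₂(0.09) = 2.11910
  −0.17·log₂(0.87) = 0.03416
  −0.22·log₂(0.04) = 1.02165
H(P,Q) = 3.1749 bits.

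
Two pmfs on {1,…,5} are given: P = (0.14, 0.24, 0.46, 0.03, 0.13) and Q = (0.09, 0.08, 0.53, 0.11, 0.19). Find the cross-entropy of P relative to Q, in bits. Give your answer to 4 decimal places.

2.1892 bits

H(P,Q) = −Σ p·log₂ q.
  −0.14·log₂(0.09) = 0.48635
  −0.24·log₂(0.08) = 0.87453
  −0.46·log₂(0.53) = 0.42133
  −0.03·log₂(0.11) = 0.09553
  −0.13·log₂(0.19) = 0.31147
H(P,Q) = 2.1892 bits.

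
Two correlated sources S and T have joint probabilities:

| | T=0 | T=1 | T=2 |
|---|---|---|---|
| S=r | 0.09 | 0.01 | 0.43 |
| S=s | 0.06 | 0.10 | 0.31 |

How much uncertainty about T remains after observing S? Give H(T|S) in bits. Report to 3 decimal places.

1.005 bits

Marginals: p(S) = (0.5300, 0.4700), p(T) = (0.1500, 0.1100, 0.7400).
H(T|S) = Σ p(S) · H(T|S=·).
  S=r: p=0.5300, H(T|S=r) = 0.7872
  S=s: p=0.4700, H(T|S=s) = 1.2501
Weighted sum = 1.005 bits.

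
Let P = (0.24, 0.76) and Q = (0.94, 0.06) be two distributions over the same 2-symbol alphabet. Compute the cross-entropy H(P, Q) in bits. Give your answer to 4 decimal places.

3.1062 bits

H(P,Q) = −Σ p·log₂ q.
  −0.24·log₂(0.94) = 0.02142
  −0.76·log₂(0.06) = 3.08476
H(P,Q) = 3.1062 bits.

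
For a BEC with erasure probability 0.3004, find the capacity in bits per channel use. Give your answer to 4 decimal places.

Binary erasure channel: capacity C = 1 − ε.
C = 1 − 0.3004 = 0.6996 bits per channel use.

0.6996 bits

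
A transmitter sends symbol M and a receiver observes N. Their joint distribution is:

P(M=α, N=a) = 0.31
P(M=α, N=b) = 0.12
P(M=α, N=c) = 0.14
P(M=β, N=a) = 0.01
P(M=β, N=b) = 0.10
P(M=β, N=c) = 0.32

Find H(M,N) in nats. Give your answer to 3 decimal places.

H(M,N) = −Σ p(x,y)·ln p(x,y) over all 6 cells.
  cell (α,a): −0.31·ln0.31 = 0.3631
  cell (α,b): −0.12·ln0.12 = 0.2544
  cell (α,c): −0.14·ln0.14 = 0.2753
  cell (β,a): −0.01·ln0.01 = 0.0461
  cell (β,b): −0.10·ln0.10 = 0.2303
  cell (β,c): −0.32·ln0.32 = 0.3646
Sum = 1.534 nats.

1.534 nats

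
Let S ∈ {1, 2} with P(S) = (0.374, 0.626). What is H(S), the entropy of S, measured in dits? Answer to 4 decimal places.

0.2871 dits

H(S) = −Σ p·log₁₀ p.
  −(0.374)·log₁₀(0.374) = 0.15975
  −(0.626)·log₁₀(0.626) = 0.12734
Sum: 0.15975 + 0.12734 = 0.2871 dits.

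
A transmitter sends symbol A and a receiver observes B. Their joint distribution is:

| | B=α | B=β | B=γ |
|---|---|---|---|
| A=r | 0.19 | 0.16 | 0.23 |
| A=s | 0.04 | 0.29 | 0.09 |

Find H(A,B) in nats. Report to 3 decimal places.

1.651 nats

H(A,B) = −Σ p(x,y)·ln p(x,y) over all 6 cells.
  cell (r,α): −0.19·ln0.19 = 0.3155
  cell (r,β): −0.16·ln0.16 = 0.2932
  cell (r,γ): −0.23·ln0.23 = 0.3380
  cell (s,α): −0.04·ln0.04 = 0.1288
  cell (s,β): −0.29·ln0.29 = 0.3590
  cell (s,γ): −0.09·ln0.09 = 0.2167
Sum = 1.651 nats.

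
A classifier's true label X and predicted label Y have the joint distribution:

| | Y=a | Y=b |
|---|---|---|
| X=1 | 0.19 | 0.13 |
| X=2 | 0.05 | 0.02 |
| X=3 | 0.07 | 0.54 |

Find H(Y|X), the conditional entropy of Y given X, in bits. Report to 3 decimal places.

Marginals: p(X) = (0.3200, 0.0700, 0.6100), p(Y) = (0.3100, 0.6900).
H(Y|X) = Σ p(X) · H(Y|X=·).
  X=1: p=0.3200, H(Y|X=1) = 0.9745
  X=2: p=0.0700, H(Y|X=2) = 0.8631
  X=3: p=0.6100, H(Y|X=3) = 0.5141
Weighted sum = 0.686 bits.

0.686 bits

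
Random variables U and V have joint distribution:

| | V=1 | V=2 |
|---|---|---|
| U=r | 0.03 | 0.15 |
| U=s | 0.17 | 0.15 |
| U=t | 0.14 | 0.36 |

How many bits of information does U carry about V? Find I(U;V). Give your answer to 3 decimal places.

Marginals: p(U) = (0.1800, 0.3200, 0.5000), p(V) = (0.3400, 0.6600).
I(U;V) = Σ p(x,y)·log₂[p(x,y)/(p(x)p(y))].
  (r,1): 0.03·log₂(0.4902) = -0.0309
  (r,2): 0.15·log₂(1.2626) = 0.0505
  (s,1): 0.17·log₂(1.5625) = 0.1095
  (s,2): 0.15·log₂(0.7102) = -0.0740
  (t,1): 0.14·log₂(0.8235) = -0.0392
  (t,2): 0.36·log₂(1.0909) = 0.0452
Sum = 0.061 bits.

0.061 bits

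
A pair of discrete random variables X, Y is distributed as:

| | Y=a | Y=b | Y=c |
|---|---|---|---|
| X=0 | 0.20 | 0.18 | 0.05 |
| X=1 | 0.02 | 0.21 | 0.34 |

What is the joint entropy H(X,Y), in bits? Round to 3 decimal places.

2.241 bits

H(X,Y) = −Σ p(x,y)·log₂ p(x,y) over all 6 cells.
  cell (0,a): −0.20·log₂0.20 = 0.4644
  cell (0,b): −0.18·log₂0.18 = 0.4453
  cell (0,c): −0.05·log₂0.05 = 0.2161
  cell (1,a): −0.02·log₂0.02 = 0.1129
  cell (1,b): −0.21·log₂0.21 = 0.4728
  cell (1,c): −0.34·log₂0.34 = 0.5292
Sum = 2.241 bits.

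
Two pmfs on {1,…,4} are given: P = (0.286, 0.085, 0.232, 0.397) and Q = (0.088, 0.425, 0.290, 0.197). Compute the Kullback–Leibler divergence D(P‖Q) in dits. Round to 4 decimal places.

0.1853 dits

D(P‖Q) = Σ p·log₁₀(p/q).
  0.286·log₁₀(0.286/0.088) = 0.14640
  0.085·log₁₀(0.085/0.425) = -0.05941
  0.232·log₁₀(0.232/0.290) = -0.02248
  0.397·log₁₀(0.397/0.197) = 0.12082
D(P‖Q) = 0.1853 dits.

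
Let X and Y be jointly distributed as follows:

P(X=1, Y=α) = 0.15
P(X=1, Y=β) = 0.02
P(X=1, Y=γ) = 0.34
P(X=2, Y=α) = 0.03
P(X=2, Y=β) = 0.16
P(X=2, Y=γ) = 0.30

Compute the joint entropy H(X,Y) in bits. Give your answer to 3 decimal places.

2.148 bits

H(X,Y) = −Σ p(x,y)·log₂ p(x,y) over all 6 cells.
  cell (1,α): −0.15·log₂0.15 = 0.4105
  cell (1,β): −0.02·log₂0.02 = 0.1129
  cell (1,γ): −0.34·log₂0.34 = 0.5292
  cell (2,α): −0.03·log₂0.03 = 0.1518
  cell (2,β): −0.16·log₂0.16 = 0.4230
  cell (2,γ): −0.30·log₂0.30 = 0.5211
Sum = 2.148 bits.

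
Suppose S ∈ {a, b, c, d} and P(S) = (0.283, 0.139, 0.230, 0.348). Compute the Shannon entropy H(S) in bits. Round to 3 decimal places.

1.929 bits

H(S) = −Σ p·log₂ p.
  −(0.283)·log₂(0.283) = 0.5154
  −(0.139)·log₂(0.139) = 0.3957
  −(0.230)·log₂(0.230) = 0.4877
  −(0.348)·log₂(0.348) = 0.5299
Sum: 0.5154 + 0.3957 + 0.4877 + 0.5299 = 1.929 bits.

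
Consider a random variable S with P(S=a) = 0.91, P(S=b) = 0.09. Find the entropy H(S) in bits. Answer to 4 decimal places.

H(S) = −Σ p·log₂ p.
  −(0.91)·log₂(0.91) = 0.12382
  −(0.09)·log₂(0.09) = 0.31265
Sum: 0.12382 + 0.31265 = 0.4365 bits.

0.4365 bits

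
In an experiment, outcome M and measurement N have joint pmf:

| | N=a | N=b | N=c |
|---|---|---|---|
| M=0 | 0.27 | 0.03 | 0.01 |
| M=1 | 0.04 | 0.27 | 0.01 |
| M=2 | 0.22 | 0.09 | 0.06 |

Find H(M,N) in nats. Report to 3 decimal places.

1.752 nats

H(M,N) = −Σ p(x,y)·ln p(x,y) over all 9 cells.
  cell (0,a): −0.27·ln0.27 = 0.3535
  cell (0,b): −0.03·ln0.03 = 0.1052
  cell (0,c): −0.01·ln0.01 = 0.0461
  cell (1,a): −0.04·ln0.04 = 0.1288
  cell (1,b): −0.27·ln0.27 = 0.3535
  cell (1,c): −0.01·ln0.01 = 0.0461
  cell (2,a): −0.22·ln0.22 = 0.3331
  cell (2,b): −0.09·ln0.09 = 0.2167
  cell (2,c): −0.06·ln0.06 = 0.1688
Sum = 1.752 nats.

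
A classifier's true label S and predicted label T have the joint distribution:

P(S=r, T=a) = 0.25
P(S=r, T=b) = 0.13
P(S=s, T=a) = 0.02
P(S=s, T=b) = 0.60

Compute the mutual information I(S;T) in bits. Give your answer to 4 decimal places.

0.3618 bits

Marginals: p(S) = (0.3800, 0.6200), p(T) = (0.2700, 0.7300).
I(S;T) = H(S) + H(T) − H(S,T).
H(S) = 0.9580, H(T) = 0.8415, H(S,T) = 1.4377.
I(S;T) = 0.9580 + 0.8415 − 1.4377 = 0.3618 bits.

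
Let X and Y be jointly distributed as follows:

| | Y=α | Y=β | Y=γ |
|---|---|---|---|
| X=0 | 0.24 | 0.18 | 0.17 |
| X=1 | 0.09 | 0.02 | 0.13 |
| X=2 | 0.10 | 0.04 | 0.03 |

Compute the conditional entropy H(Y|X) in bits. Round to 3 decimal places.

Chain rule: H(Y|X) = H(X,Y) − H(X).
Marginals: p(X) = (0.5900, 0.2400, 0.1700), p(Y) = (0.4300, 0.2400, 0.3300).
H(X,Y) = 2.8519 bits; H(X) = 1.3778 bits.
H(Y|X) = 2.8519 − 1.3778 = 1.474 bits.

1.474 bits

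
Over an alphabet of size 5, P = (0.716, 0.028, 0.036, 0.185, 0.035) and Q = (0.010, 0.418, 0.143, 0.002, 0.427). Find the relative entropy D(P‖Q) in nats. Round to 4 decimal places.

D(P‖Q) = Σ p·ln(p/q).
  0.716·ln(0.716/0.010) = 3.05810
  0.028·ln(0.028/0.418) = -0.07569
  0.036·ln(0.036/0.143) = -0.04966
  0.185·ln(0.185/0.002) = 0.83753
  0.035·ln(0.035/0.427) = -0.08755
D(P‖Q) = 3.6827 nats.

3.6827 nats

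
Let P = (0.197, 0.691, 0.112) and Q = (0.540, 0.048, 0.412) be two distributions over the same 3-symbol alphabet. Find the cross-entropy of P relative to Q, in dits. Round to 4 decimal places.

1.0071 dits

H(P,Q) = −Σ p·log₁₀ q.
  −0.197·log₁₀(0.540) = 0.05272
  −0.691·log₁₀(0.048) = 0.91126
  −0.112·log₁₀(0.412) = 0.04313
H(P,Q) = 1.0071 dits.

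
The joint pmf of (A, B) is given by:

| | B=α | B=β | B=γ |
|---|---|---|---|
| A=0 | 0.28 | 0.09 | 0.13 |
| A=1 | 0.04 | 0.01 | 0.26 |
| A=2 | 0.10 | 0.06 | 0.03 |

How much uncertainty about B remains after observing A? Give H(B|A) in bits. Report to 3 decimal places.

Marginals: p(A) = (0.5000, 0.3100, 0.1900), p(B) = (0.4200, 0.1600, 0.4200).
H(B|A) = Σ p(A) · H(B|A=·).
  A=0: p=0.5000, H(B|A=0) = 1.4190
  A=1: p=0.3100, H(B|A=1) = 0.7538
  A=2: p=0.1900, H(B|A=2) = 1.4330
Weighted sum = 1.215 bits.

1.215 bits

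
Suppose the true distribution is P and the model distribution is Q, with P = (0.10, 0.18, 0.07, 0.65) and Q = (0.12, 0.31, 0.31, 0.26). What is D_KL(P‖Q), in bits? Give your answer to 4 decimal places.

D(P‖Q) = Σ p·log₂(p/q).
  0.10·log₂(0.10/0.12) = -0.02630
  0.18·log₂(0.18/0.31) = -0.14117
  0.07·log₂(0.07/0.31) = -0.15028
  0.65·log₂(0.65/0.26) = 0.85925
D(P‖Q) = 0.5415 bits.

0.5415 bits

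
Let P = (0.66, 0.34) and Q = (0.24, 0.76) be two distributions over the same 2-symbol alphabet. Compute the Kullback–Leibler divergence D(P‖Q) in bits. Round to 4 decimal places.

D(P‖Q) = Σ p·log₂(p/q).
  0.66·log₂(0.66/0.24) = 0.96322
  0.34·log₂(0.34/0.76) = -0.39456
D(P‖Q) = 0.5687 bits.

0.5687 bits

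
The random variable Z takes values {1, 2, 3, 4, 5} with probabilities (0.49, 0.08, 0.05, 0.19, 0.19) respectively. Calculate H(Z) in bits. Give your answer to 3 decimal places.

H(Z) = −Σ p·log₂ p.
  −(0.49)·log₂(0.49) = 0.5043
  −(0.08)·log₂(0.08) = 0.2915
  −(0.05)·log₂(0.05) = 0.2161
  −(0.19)·log₂(0.19) = 0.4552
  −(0.19)·log₂(0.19) = 0.4552
Sum: 0.5043 + 0.2915 + 0.2161 + 0.4552 + 0.4552 = 1.922 bits.

1.922 bits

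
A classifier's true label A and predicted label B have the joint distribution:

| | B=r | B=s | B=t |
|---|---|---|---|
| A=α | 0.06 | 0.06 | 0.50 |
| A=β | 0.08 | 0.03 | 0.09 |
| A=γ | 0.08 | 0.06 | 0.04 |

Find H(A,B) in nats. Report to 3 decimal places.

H(A,B) = −Σ p(x,y)·ln p(x,y) over all 9 cells.
  cell (α,r): −0.06·ln0.06 = 0.1688
  cell (α,s): −0.06·ln0.06 = 0.1688
  cell (α,t): −0.50·ln0.50 = 0.3466
  cell (β,r): −0.08·ln0.08 = 0.2021
  cell (β,s): −0.03·ln0.03 = 0.1052
  cell (β,t): −0.09·ln0.09 = 0.2167
  cell (γ,r): −0.08·ln0.08 = 0.2021
  cell (γ,s): −0.06·ln0.06 = 0.1688
  cell (γ,t): −0.04·ln0.04 = 0.1288
Sum = 1.708 nats.

1.708 nats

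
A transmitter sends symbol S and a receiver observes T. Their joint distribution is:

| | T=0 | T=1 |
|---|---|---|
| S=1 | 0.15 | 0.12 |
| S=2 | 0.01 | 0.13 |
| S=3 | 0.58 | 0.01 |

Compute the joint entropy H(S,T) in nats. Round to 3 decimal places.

1.212 nats

H(S,T) = −Σ p(x,y)·ln p(x,y) over all 6 cells.
  cell (1,0): −0.15·ln0.15 = 0.2846
  cell (1,1): −0.12·ln0.12 = 0.2544
  cell (2,0): −0.01·ln0.01 = 0.0461
  cell (2,1): −0.13·ln0.13 = 0.2652
  cell (3,0): −0.58·ln0.58 = 0.3159
  cell (3,1): −0.01·ln0.01 = 0.0461
Sum = 1.212 nats.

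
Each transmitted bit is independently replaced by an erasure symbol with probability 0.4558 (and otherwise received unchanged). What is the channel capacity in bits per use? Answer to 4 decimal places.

0.5442 bits

Binary erasure channel: capacity C = 1 − ε.
C = 1 − 0.4558 = 0.5442 bits per channel use.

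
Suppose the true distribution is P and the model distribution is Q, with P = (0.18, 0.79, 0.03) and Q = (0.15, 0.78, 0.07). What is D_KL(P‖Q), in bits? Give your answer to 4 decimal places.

0.0252 bits

D(P‖Q) = Σ p·log₂(p/q).
  0.18·log₂(0.18/0.15) = 0.04735
  0.79·log₂(0.79/0.78) = 0.01452
  0.03·log₂(0.03/0.07) = -0.03667
D(P‖Q) = 0.0252 bits.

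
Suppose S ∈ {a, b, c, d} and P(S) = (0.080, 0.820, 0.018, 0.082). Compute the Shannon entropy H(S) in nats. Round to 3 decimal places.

0.642 nats

H(S) = −Σ p·ln p.
  −(0.080)·ln(0.080) = 0.2021
  −(0.820)·ln(0.820) = 0.1627
  −(0.018)·ln(0.018) = 0.0723
  −(0.082)·ln(0.082) = 0.2051
Sum: 0.2021 + 0.1627 + 0.0723 + 0.2051 = 0.642 nats.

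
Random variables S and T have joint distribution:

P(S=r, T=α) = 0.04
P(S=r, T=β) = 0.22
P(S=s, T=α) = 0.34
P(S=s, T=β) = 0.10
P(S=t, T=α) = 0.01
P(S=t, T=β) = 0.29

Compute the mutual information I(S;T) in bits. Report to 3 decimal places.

Marginals: p(S) = (0.2600, 0.4400, 0.3000), p(T) = (0.3900, 0.6100).
I(S;T) = Σ p(x,y)·log₂[p(x,y)/(p(x)p(y))].
  (r,α): 0.04·log₂(0.3945) = -0.0537
  (r,β): 0.22·log₂(1.3871) = 0.1039
  (s,α): 0.34·log₂(1.9814) = 0.3354
  (s,β): 0.10·log₂(0.3726) = -0.1424
  (t,α): 0.01·log₂(0.0855) = -0.0355
  (t,β): 0.29·log₂(1.5847) = 0.1926
Sum = 0.400 bits.

0.400 bits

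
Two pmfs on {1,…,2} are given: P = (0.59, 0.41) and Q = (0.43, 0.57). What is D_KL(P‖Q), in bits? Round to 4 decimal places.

D(P‖Q) = Σ p·log₂(p/q).
  0.59·log₂(0.59/0.43) = 0.26926
  0.41·log₂(0.41/0.57) = -0.19489
D(P‖Q) = 0.0744 bits.

0.0744 bits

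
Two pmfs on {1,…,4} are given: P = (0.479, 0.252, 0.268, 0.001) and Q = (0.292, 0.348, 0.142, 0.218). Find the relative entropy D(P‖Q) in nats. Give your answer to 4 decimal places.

0.3206 nats

D(P‖Q) = Σ p·ln(p/q).
  0.479·ln(0.479/0.292) = 0.23708
  0.252·ln(0.252/0.348) = -0.08134
  0.268·ln(0.268/0.142) = 0.17022
  0.001·ln(0.001/0.218) = -0.00538
D(P‖Q) = 0.3206 nats.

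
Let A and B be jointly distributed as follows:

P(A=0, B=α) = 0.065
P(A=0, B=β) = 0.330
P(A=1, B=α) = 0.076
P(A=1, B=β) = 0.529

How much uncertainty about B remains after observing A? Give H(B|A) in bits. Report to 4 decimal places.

Chain rule: H(B|A) = H(A,B) − H(A).
Marginals: p(A) = (0.3950, 0.6050), p(B) = (0.1410, 0.8590).
H(A,B) = 1.5527 bits; H(A) = 0.9680 bits.
H(B|A) = 1.5527 − 0.9680 = 0.5847 bits.

0.5847 bits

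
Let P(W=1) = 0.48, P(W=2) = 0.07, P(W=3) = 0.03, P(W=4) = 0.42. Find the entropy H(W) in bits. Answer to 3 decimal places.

H(W) = −Σ p·log₂ p.
  −(0.48)·log₂(0.48) = 0.5083
  −(0.07)·log₂(0.07) = 0.2686
  −(0.03)·log₂(0.03) = 0.1518
  −(0.42)·log₂(0.42) = 0.5256
Sum: 0.5083 + 0.2686 + 0.1518 + 0.5256 = 1.454 bits.

1.454 bits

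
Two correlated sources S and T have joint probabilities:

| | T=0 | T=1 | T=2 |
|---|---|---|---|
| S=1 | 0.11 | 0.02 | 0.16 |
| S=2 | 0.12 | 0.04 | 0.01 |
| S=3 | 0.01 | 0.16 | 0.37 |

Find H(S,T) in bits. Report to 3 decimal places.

2.526 bits

H(S,T) = −Σ p(x,y)·log₂ p(x,y) over all 9 cells.
  cell (1,0): −0.11·log₂0.11 = 0.3503
  cell (1,1): −0.02·log₂0.02 = 0.1129
  cell (1,2): −0.16·log₂0.16 = 0.4230
  cell (2,0): −0.12·log₂0.12 = 0.3671
  cell (2,1): −0.04·log₂0.04 = 0.1858
  cell (2,2): −0.01·log₂0.01 = 0.0664
  cell (3,0): −0.01·log₂0.01 = 0.0664
  cell (3,1): −0.16·log₂0.16 = 0.4230
  cell (3,2): −0.37·log₂0.37 = 0.5307
Sum = 2.526 bits.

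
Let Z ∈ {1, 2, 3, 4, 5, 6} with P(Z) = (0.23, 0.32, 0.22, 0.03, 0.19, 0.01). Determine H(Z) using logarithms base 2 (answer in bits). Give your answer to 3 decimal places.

H(Z) = −Σ p·log₂ p.
  −(0.23)·log₂(0.23) = 0.4877
  −(0.32)·log₂(0.32) = 0.5260
  −(0.22)·log₂(0.22) = 0.4806
  −(0.03)·log₂(0.03) = 0.1518
  −(0.19)·log₂(0.19) = 0.4552
  −(0.01)·log₂(0.01) = 0.0664
Sum: 0.4877 + 0.5260 + 0.4806 + 0.1518 + 0.4552 + 0.0664 = 2.168 bits.

2.168 bits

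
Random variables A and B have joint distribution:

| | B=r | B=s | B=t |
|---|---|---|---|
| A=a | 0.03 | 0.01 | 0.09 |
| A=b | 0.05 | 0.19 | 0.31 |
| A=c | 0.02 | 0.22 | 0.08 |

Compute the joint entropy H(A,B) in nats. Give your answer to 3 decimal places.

H(A,B) = −Σ p(x,y)·ln p(x,y) over all 9 cells.
  cell (a,r): −0.03·ln0.03 = 0.1052
  cell (a,s): −0.01·ln0.01 = 0.0461
  cell (a,t): −0.09·ln0.09 = 0.2167
  cell (b,r): −0.05·ln0.05 = 0.1498
  cell (b,s): −0.19·ln0.19 = 0.3155
  cell (b,t): −0.31·ln0.31 = 0.3631
  cell (c,r): −0.02·ln0.02 = 0.0782
  cell (c,s): −0.22·ln0.22 = 0.3331
  cell (c,t): −0.08·ln0.08 = 0.2021
Sum = 1.810 nats.

1.810 nats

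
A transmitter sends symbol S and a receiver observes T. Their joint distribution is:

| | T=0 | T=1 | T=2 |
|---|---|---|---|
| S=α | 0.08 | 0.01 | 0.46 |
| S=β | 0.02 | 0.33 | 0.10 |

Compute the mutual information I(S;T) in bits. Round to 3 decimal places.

Marginals: p(S) = (0.5500, 0.4500), p(T) = (0.1000, 0.3400, 0.5600).
I(S;T) = H(S) + H(T) − H(S,T).
H(S) = 0.9928, H(T) = 1.3298, H(S,T) = 1.8462.
I(S;T) = 0.9928 + 1.3298 − 1.8462 = 0.476 bits.

0.476 bits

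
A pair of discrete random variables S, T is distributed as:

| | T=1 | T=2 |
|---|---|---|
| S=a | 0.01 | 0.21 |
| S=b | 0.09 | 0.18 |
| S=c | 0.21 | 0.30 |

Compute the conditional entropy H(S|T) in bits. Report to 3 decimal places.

Chain rule: H(S|T) = H(S,T) − H(T).
Marginals: p(S) = (0.2200, 0.2700, 0.5100), p(T) = (0.3100, 0.6900).
H(S,T) = 2.2911 bits; H(T) = 0.8932 bits.
H(S|T) = 2.2911 − 0.8932 = 1.398 bits.

1.398 bits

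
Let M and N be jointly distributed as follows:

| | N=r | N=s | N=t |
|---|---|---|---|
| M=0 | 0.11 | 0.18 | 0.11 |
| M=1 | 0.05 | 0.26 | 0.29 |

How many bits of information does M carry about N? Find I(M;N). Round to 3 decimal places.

0.059 bits

Marginals: p(M) = (0.4000, 0.6000), p(N) = (0.1600, 0.4400, 0.4000).
I(M;N) = Σ p(x,y)·log₂[p(x,y)/(p(x)p(y))].
  (0,r): 0.11·log₂(1.7188) = 0.0859
  (0,s): 0.18·log₂(1.0227) = 0.0058
  (0,t): 0.11·log₂(0.6875) = -0.0595
  (1,r): 0.05·log₂(0.5208) = -0.0471
  (1,s): 0.26·log₂(0.9848) = -0.0057
  (1,t): 0.29·log₂(1.2083) = 0.0792
Sum = 0.059 bits.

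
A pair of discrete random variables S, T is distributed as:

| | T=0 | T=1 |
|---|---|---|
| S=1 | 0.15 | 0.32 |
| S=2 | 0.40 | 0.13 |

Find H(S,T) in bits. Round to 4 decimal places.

1.8480 bits

H(S,T) = −Σ p(x,y)·log₂ p(x,y) over all 4 cells.
  cell (1,0): −0.15·log₂0.15 = 0.41054
  cell (1,1): −0.32·log₂0.32 = 0.52603
  cell (2,0): −0.40·log₂0.40 = 0.52877
  cell (2,1): −0.13·log₂0.13 = 0.38264
Sum = 1.8480 bits.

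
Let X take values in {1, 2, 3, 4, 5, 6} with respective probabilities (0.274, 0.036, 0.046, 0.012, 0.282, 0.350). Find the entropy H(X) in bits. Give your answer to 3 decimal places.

H(X) = −Σ p·log₂ p.
  −(0.274)·log₂(0.274) = 0.5118
  −(0.036)·log₂(0.036) = 0.1727
  −(0.046)·log₂(0.046) = 0.2043
  −(0.012)·log₂(0.012) = 0.0766
  −(0.282)·log₂(0.282) = 0.5150
  −(0.350)·log₂(0.350) = 0.5301
Sum: 0.5118 + 0.1727 + 0.2043 + 0.0766 + 0.5150 + 0.5301 = 2.010 bits.

2.010 bits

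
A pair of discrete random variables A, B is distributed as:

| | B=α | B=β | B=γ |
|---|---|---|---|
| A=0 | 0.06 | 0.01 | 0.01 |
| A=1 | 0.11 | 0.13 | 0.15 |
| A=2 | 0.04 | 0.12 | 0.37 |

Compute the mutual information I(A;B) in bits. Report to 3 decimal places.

Marginals: p(A) = (0.0800, 0.3900, 0.5300), p(B) = (0.2100, 0.2600, 0.5300).
I(A;B) = Σ p(x,y)·log₂[p(x,y)/(p(x)p(y))].
  (0,α): 0.06·log₂(3.5714) = 0.1102
  (0,β): 0.01·log₂(0.4808) = -0.0106
  (0,γ): 0.01·log₂(0.2358) = -0.0208
  (1,α): 0.11·log₂(1.3431) = 0.0468
  (1,β): 0.13·log₂(1.2821) = 0.0466
  (1,γ): 0.15·log₂(0.7257) = -0.0694
  (2,α): 0.04·log₂(0.3594) = -0.0591
  (2,β): 0.12·log₂(0.8708) = -0.0239
  (2,γ): 0.37·log₂(1.3172) = 0.1471
Sum = 0.167 bits.

0.167 bits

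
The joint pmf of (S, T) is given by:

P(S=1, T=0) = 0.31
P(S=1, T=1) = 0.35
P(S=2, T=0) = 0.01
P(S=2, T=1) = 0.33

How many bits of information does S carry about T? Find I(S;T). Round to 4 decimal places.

Marginals: p(S) = (0.6600, 0.3400), p(T) = (0.3200, 0.6800).
I(S;T) = H(S) + H(T) − H(S,T).
H(S) = 0.9248, H(T) = 0.9044, H(S,T) = 1.6482.
I(S;T) = 0.9248 + 0.9044 − 1.6482 = 0.1810 bits.

0.1810 bits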